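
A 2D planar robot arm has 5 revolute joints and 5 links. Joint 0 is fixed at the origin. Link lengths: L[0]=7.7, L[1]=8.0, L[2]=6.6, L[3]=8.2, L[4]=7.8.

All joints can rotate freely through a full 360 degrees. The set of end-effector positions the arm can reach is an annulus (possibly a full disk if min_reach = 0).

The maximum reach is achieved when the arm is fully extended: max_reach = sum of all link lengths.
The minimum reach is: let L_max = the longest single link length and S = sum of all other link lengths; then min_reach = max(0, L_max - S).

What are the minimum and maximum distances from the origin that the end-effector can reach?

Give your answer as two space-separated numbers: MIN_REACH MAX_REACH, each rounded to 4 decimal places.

Link lengths: [7.7, 8.0, 6.6, 8.2, 7.8]
max_reach = 7.7 + 8 + 6.6 + 8.2 + 7.8 = 38.3
L_max = max([7.7, 8.0, 6.6, 8.2, 7.8]) = 8.2
S (sum of others) = 38.3 - 8.2 = 30.1
min_reach = max(0, 8.2 - 30.1) = max(0, -21.9) = 0

Answer: 0.0000 38.3000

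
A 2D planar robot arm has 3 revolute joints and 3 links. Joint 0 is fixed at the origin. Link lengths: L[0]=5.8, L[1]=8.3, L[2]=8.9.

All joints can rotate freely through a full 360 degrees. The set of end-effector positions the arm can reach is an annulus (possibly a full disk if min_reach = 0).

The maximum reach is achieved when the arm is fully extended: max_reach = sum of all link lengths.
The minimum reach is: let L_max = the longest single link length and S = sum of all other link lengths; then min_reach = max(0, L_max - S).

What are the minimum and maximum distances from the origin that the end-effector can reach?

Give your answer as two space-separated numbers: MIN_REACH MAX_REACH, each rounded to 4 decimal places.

Answer: 0.0000 23.0000

Derivation:
Link lengths: [5.8, 8.3, 8.9]
max_reach = 5.8 + 8.3 + 8.9 = 23
L_max = max([5.8, 8.3, 8.9]) = 8.9
S (sum of others) = 23 - 8.9 = 14.1
min_reach = max(0, 8.9 - 14.1) = max(0, -5.2) = 0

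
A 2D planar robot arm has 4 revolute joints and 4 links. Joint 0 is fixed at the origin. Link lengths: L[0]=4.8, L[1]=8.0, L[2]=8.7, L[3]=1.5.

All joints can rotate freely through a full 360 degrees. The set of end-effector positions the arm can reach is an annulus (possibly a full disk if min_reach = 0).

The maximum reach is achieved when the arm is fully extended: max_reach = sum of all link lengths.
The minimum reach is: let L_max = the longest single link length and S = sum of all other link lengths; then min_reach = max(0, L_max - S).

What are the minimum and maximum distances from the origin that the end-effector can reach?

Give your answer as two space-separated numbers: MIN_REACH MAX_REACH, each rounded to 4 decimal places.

Answer: 0.0000 23.0000

Derivation:
Link lengths: [4.8, 8.0, 8.7, 1.5]
max_reach = 4.8 + 8 + 8.7 + 1.5 = 23
L_max = max([4.8, 8.0, 8.7, 1.5]) = 8.7
S (sum of others) = 23 - 8.7 = 14.3
min_reach = max(0, 8.7 - 14.3) = max(0, -5.6) = 0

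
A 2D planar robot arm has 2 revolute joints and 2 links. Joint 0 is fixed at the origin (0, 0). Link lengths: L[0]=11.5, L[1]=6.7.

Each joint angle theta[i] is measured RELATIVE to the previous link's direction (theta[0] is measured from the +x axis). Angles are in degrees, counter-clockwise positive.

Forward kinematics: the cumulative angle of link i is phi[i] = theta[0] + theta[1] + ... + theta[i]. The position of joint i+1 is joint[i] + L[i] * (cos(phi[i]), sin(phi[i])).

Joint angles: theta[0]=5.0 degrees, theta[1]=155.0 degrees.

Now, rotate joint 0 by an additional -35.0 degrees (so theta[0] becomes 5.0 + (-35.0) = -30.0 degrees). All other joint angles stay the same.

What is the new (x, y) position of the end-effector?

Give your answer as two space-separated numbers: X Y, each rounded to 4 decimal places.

Answer: 6.1163 -0.2617

Derivation:
joint[0] = (0.0000, 0.0000)  (base)
link 0: phi[0] = -30 = -30 deg
  cos(-30 deg) = 0.8660, sin(-30 deg) = -0.5000
  joint[1] = (0.0000, 0.0000) + 11.5 * (0.8660, -0.5000) = (0.0000 + 9.9593, 0.0000 + -5.7500) = (9.9593, -5.7500)
link 1: phi[1] = -30 + 155 = 125 deg
  cos(125 deg) = -0.5736, sin(125 deg) = 0.8192
  joint[2] = (9.9593, -5.7500) + 6.7 * (-0.5736, 0.8192) = (9.9593 + -3.8430, -5.7500 + 5.4883) = (6.1163, -0.2617)
End effector: (6.1163, -0.2617)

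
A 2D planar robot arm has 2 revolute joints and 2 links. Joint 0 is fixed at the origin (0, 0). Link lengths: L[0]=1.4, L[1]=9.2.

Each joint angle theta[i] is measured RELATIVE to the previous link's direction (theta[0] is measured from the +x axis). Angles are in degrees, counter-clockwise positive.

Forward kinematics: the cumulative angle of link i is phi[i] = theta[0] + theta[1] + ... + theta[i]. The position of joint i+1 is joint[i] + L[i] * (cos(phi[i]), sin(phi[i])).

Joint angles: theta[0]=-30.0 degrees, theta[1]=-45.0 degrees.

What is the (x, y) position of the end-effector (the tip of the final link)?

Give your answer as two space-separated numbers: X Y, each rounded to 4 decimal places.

Answer: 3.5936 -9.5865

Derivation:
joint[0] = (0.0000, 0.0000)  (base)
link 0: phi[0] = -30 = -30 deg
  cos(-30 deg) = 0.8660, sin(-30 deg) = -0.5000
  joint[1] = (0.0000, 0.0000) + 1.4 * (0.8660, -0.5000) = (0.0000 + 1.2124, 0.0000 + -0.7000) = (1.2124, -0.7000)
link 1: phi[1] = -30 + -45 = -75 deg
  cos(-75 deg) = 0.2588, sin(-75 deg) = -0.9659
  joint[2] = (1.2124, -0.7000) + 9.2 * (0.2588, -0.9659) = (1.2124 + 2.3811, -0.7000 + -8.8865) = (3.5936, -9.5865)
End effector: (3.5936, -9.5865)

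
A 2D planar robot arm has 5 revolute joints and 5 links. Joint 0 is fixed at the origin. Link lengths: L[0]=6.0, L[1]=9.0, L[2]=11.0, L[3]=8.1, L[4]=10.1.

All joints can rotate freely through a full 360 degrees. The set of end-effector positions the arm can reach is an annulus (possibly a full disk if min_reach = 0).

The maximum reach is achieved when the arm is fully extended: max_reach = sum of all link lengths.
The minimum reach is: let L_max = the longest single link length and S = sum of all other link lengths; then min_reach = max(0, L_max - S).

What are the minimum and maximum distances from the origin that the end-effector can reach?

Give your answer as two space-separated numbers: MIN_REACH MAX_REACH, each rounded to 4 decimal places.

Answer: 0.0000 44.2000

Derivation:
Link lengths: [6.0, 9.0, 11.0, 8.1, 10.1]
max_reach = 6 + 9 + 11 + 8.1 + 10.1 = 44.2
L_max = max([6.0, 9.0, 11.0, 8.1, 10.1]) = 11
S (sum of others) = 44.2 - 11 = 33.2
min_reach = max(0, 11 - 33.2) = max(0, -22.2) = 0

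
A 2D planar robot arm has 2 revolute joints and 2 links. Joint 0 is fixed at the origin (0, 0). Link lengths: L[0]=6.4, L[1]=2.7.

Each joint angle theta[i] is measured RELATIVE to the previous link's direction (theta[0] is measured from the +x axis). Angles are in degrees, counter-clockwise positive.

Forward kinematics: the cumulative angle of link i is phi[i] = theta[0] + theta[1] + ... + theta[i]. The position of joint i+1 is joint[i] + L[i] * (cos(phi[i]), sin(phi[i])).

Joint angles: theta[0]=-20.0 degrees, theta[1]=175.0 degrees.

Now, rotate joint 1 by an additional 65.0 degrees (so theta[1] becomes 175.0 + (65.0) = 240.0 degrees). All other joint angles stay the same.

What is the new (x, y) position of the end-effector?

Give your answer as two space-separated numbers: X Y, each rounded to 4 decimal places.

joint[0] = (0.0000, 0.0000)  (base)
link 0: phi[0] = -20 = -20 deg
  cos(-20 deg) = 0.9397, sin(-20 deg) = -0.3420
  joint[1] = (0.0000, 0.0000) + 6.4 * (0.9397, -0.3420) = (0.0000 + 6.0140, 0.0000 + -2.1889) = (6.0140, -2.1889)
link 1: phi[1] = -20 + 240 = 220 deg
  cos(220 deg) = -0.7660, sin(220 deg) = -0.6428
  joint[2] = (6.0140, -2.1889) + 2.7 * (-0.7660, -0.6428) = (6.0140 + -2.0683, -2.1889 + -1.7355) = (3.9457, -3.9245)
End effector: (3.9457, -3.9245)

Answer: 3.9457 -3.9245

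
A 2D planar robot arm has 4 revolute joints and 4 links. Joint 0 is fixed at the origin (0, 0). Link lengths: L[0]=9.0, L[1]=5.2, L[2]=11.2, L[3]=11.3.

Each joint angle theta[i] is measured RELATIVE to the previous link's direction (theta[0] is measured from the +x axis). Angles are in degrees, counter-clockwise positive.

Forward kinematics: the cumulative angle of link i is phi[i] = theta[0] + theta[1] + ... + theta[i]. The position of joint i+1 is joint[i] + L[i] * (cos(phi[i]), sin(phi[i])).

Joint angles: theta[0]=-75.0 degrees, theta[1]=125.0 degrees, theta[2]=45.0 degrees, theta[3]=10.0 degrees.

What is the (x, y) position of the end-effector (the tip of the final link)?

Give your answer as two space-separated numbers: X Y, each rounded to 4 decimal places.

joint[0] = (0.0000, 0.0000)  (base)
link 0: phi[0] = -75 = -75 deg
  cos(-75 deg) = 0.2588, sin(-75 deg) = -0.9659
  joint[1] = (0.0000, 0.0000) + 9 * (0.2588, -0.9659) = (0.0000 + 2.3294, 0.0000 + -8.6933) = (2.3294, -8.6933)
link 1: phi[1] = -75 + 125 = 50 deg
  cos(50 deg) = 0.6428, sin(50 deg) = 0.7660
  joint[2] = (2.3294, -8.6933) + 5.2 * (0.6428, 0.7660) = (2.3294 + 3.3425, -8.6933 + 3.9834) = (5.6719, -4.7099)
link 2: phi[2] = -75 + 125 + 45 = 95 deg
  cos(95 deg) = -0.0872, sin(95 deg) = 0.9962
  joint[3] = (5.6719, -4.7099) + 11.2 * (-0.0872, 0.9962) = (5.6719 + -0.9761, -4.7099 + 11.1574) = (4.6957, 6.4475)
link 3: phi[3] = -75 + 125 + 45 + 10 = 105 deg
  cos(105 deg) = -0.2588, sin(105 deg) = 0.9659
  joint[4] = (4.6957, 6.4475) + 11.3 * (-0.2588, 0.9659) = (4.6957 + -2.9247, 6.4475 + 10.9150) = (1.7711, 17.3624)
End effector: (1.7711, 17.3624)

Answer: 1.7711 17.3624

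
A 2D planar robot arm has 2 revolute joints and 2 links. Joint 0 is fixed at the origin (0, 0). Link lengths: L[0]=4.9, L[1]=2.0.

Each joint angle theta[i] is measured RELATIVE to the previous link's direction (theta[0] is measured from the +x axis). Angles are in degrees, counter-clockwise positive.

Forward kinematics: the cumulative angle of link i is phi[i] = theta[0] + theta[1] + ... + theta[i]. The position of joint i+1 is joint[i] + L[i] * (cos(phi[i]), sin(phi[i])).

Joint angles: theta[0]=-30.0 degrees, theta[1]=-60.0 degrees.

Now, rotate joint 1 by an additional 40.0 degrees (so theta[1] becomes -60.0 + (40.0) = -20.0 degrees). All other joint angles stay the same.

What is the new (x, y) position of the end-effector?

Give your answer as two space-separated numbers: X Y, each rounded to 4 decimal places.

Answer: 5.5291 -3.9821

Derivation:
joint[0] = (0.0000, 0.0000)  (base)
link 0: phi[0] = -30 = -30 deg
  cos(-30 deg) = 0.8660, sin(-30 deg) = -0.5000
  joint[1] = (0.0000, 0.0000) + 4.9 * (0.8660, -0.5000) = (0.0000 + 4.2435, 0.0000 + -2.4500) = (4.2435, -2.4500)
link 1: phi[1] = -30 + -20 = -50 deg
  cos(-50 deg) = 0.6428, sin(-50 deg) = -0.7660
  joint[2] = (4.2435, -2.4500) + 2 * (0.6428, -0.7660) = (4.2435 + 1.2856, -2.4500 + -1.5321) = (5.5291, -3.9821)
End effector: (5.5291, -3.9821)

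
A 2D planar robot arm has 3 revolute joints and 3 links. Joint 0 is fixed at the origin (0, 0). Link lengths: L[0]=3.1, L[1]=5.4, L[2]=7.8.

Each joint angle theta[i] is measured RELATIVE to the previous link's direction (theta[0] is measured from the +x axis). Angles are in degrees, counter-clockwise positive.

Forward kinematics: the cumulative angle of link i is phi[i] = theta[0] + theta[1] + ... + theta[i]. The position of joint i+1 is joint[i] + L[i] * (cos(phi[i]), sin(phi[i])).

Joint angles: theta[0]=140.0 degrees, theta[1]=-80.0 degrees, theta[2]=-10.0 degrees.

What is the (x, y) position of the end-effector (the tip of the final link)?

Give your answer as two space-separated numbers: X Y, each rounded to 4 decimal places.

joint[0] = (0.0000, 0.0000)  (base)
link 0: phi[0] = 140 = 140 deg
  cos(140 deg) = -0.7660, sin(140 deg) = 0.6428
  joint[1] = (0.0000, 0.0000) + 3.1 * (-0.7660, 0.6428) = (0.0000 + -2.3747, 0.0000 + 1.9926) = (-2.3747, 1.9926)
link 1: phi[1] = 140 + -80 = 60 deg
  cos(60 deg) = 0.5000, sin(60 deg) = 0.8660
  joint[2] = (-2.3747, 1.9926) + 5.4 * (0.5000, 0.8660) = (-2.3747 + 2.7000, 1.9926 + 4.6765) = (0.3253, 6.6692)
link 2: phi[2] = 140 + -80 + -10 = 50 deg
  cos(50 deg) = 0.6428, sin(50 deg) = 0.7660
  joint[3] = (0.3253, 6.6692) + 7.8 * (0.6428, 0.7660) = (0.3253 + 5.0137, 6.6692 + 5.9751) = (5.3390, 12.6443)
End effector: (5.3390, 12.6443)

Answer: 5.3390 12.6443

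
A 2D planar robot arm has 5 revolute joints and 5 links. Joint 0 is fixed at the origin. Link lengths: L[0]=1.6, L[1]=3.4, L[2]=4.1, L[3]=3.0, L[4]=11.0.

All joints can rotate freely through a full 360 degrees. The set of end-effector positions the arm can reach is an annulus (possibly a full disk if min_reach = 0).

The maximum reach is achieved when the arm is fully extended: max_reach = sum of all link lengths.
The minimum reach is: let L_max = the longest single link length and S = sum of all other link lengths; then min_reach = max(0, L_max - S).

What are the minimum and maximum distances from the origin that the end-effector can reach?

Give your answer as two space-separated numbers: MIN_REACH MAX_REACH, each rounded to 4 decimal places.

Link lengths: [1.6, 3.4, 4.1, 3.0, 11.0]
max_reach = 1.6 + 3.4 + 4.1 + 3 + 11 = 23.1
L_max = max([1.6, 3.4, 4.1, 3.0, 11.0]) = 11
S (sum of others) = 23.1 - 11 = 12.1
min_reach = max(0, 11 - 12.1) = max(0, -1.1) = 0

Answer: 0.0000 23.1000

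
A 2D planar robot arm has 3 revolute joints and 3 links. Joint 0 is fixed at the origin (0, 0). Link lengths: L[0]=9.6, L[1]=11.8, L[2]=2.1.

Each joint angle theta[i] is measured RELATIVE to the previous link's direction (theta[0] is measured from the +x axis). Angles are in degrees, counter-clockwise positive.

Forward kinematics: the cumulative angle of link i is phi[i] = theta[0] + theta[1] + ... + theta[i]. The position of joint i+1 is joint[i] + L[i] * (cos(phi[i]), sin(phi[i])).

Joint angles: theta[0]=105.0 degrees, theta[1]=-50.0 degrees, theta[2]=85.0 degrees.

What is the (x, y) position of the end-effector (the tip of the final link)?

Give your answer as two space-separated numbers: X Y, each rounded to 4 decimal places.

joint[0] = (0.0000, 0.0000)  (base)
link 0: phi[0] = 105 = 105 deg
  cos(105 deg) = -0.2588, sin(105 deg) = 0.9659
  joint[1] = (0.0000, 0.0000) + 9.6 * (-0.2588, 0.9659) = (0.0000 + -2.4847, 0.0000 + 9.2729) = (-2.4847, 9.2729)
link 1: phi[1] = 105 + -50 = 55 deg
  cos(55 deg) = 0.5736, sin(55 deg) = 0.8192
  joint[2] = (-2.4847, 9.2729) + 11.8 * (0.5736, 0.8192) = (-2.4847 + 6.7682, 9.2729 + 9.6660) = (4.2835, 18.9389)
link 2: phi[2] = 105 + -50 + 85 = 140 deg
  cos(140 deg) = -0.7660, sin(140 deg) = 0.6428
  joint[3] = (4.2835, 18.9389) + 2.1 * (-0.7660, 0.6428) = (4.2835 + -1.6087, 18.9389 + 1.3499) = (2.6748, 20.2887)
End effector: (2.6748, 20.2887)

Answer: 2.6748 20.2887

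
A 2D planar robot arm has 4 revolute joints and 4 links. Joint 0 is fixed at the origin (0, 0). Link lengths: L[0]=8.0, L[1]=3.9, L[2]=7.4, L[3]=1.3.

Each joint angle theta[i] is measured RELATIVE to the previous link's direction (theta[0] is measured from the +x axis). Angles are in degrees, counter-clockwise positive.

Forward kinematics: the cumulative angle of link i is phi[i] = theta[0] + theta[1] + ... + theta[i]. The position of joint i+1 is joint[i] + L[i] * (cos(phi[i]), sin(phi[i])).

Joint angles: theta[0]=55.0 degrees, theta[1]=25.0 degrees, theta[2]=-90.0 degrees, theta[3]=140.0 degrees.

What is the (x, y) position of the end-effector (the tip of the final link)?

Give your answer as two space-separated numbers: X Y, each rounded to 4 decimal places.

Answer: 11.7178 10.1048

Derivation:
joint[0] = (0.0000, 0.0000)  (base)
link 0: phi[0] = 55 = 55 deg
  cos(55 deg) = 0.5736, sin(55 deg) = 0.8192
  joint[1] = (0.0000, 0.0000) + 8 * (0.5736, 0.8192) = (0.0000 + 4.5886, 0.0000 + 6.5532) = (4.5886, 6.5532)
link 1: phi[1] = 55 + 25 = 80 deg
  cos(80 deg) = 0.1736, sin(80 deg) = 0.9848
  joint[2] = (4.5886, 6.5532) + 3.9 * (0.1736, 0.9848) = (4.5886 + 0.6772, 6.5532 + 3.8408) = (5.2658, 10.3940)
link 2: phi[2] = 55 + 25 + -90 = -10 deg
  cos(-10 deg) = 0.9848, sin(-10 deg) = -0.1736
  joint[3] = (5.2658, 10.3940) + 7.4 * (0.9848, -0.1736) = (5.2658 + 7.2876, 10.3940 + -1.2850) = (12.5534, 9.1090)
link 3: phi[3] = 55 + 25 + -90 + 140 = 130 deg
  cos(130 deg) = -0.6428, sin(130 deg) = 0.7660
  joint[4] = (12.5534, 9.1090) + 1.3 * (-0.6428, 0.7660) = (12.5534 + -0.8356, 9.1090 + 0.9959) = (11.7178, 10.1048)
End effector: (11.7178, 10.1048)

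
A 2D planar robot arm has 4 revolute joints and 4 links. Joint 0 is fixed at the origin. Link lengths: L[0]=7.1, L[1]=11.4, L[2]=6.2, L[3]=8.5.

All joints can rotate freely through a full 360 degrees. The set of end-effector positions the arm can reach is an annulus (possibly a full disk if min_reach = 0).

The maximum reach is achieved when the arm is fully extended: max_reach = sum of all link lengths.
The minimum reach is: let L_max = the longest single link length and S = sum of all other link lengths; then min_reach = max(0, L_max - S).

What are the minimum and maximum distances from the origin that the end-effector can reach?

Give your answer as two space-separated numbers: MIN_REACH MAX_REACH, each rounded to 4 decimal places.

Answer: 0.0000 33.2000

Derivation:
Link lengths: [7.1, 11.4, 6.2, 8.5]
max_reach = 7.1 + 11.4 + 6.2 + 8.5 = 33.2
L_max = max([7.1, 11.4, 6.2, 8.5]) = 11.4
S (sum of others) = 33.2 - 11.4 = 21.8
min_reach = max(0, 11.4 - 21.8) = max(0, -10.4) = 0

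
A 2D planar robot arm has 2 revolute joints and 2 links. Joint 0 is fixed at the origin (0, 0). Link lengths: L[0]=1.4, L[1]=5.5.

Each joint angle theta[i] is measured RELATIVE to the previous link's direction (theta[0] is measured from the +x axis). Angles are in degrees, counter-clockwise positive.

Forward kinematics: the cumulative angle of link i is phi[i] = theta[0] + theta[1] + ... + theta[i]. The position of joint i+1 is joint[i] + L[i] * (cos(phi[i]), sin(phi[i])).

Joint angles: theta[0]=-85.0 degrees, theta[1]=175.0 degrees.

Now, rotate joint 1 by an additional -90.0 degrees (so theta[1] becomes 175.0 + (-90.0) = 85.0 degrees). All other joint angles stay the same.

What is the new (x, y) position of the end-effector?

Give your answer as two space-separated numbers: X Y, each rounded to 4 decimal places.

joint[0] = (0.0000, 0.0000)  (base)
link 0: phi[0] = -85 = -85 deg
  cos(-85 deg) = 0.0872, sin(-85 deg) = -0.9962
  joint[1] = (0.0000, 0.0000) + 1.4 * (0.0872, -0.9962) = (0.0000 + 0.1220, 0.0000 + -1.3947) = (0.1220, -1.3947)
link 1: phi[1] = -85 + 85 = 0 deg
  cos(0 deg) = 1.0000, sin(0 deg) = 0.0000
  joint[2] = (0.1220, -1.3947) + 5.5 * (1.0000, 0.0000) = (0.1220 + 5.5000, -1.3947 + 0.0000) = (5.6220, -1.3947)
End effector: (5.6220, -1.3947)

Answer: 5.6220 -1.3947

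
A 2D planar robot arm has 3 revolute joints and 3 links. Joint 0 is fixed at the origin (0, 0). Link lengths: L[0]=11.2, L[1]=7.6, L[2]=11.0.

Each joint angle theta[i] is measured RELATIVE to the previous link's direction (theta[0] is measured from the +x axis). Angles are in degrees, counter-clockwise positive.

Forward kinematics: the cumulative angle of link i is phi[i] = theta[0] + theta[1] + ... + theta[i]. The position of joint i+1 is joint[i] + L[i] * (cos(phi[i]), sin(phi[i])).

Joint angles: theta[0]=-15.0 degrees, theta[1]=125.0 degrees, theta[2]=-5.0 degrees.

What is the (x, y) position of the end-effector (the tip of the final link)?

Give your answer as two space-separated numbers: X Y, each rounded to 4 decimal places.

Answer: 5.3720 14.8681

Derivation:
joint[0] = (0.0000, 0.0000)  (base)
link 0: phi[0] = -15 = -15 deg
  cos(-15 deg) = 0.9659, sin(-15 deg) = -0.2588
  joint[1] = (0.0000, 0.0000) + 11.2 * (0.9659, -0.2588) = (0.0000 + 10.8184, 0.0000 + -2.8988) = (10.8184, -2.8988)
link 1: phi[1] = -15 + 125 = 110 deg
  cos(110 deg) = -0.3420, sin(110 deg) = 0.9397
  joint[2] = (10.8184, -2.8988) + 7.6 * (-0.3420, 0.9397) = (10.8184 + -2.5994, -2.8988 + 7.1417) = (8.2190, 4.2429)
link 2: phi[2] = -15 + 125 + -5 = 105 deg
  cos(105 deg) = -0.2588, sin(105 deg) = 0.9659
  joint[3] = (8.2190, 4.2429) + 11 * (-0.2588, 0.9659) = (8.2190 + -2.8470, 4.2429 + 10.6252) = (5.3720, 14.8681)
End effector: (5.3720, 14.8681)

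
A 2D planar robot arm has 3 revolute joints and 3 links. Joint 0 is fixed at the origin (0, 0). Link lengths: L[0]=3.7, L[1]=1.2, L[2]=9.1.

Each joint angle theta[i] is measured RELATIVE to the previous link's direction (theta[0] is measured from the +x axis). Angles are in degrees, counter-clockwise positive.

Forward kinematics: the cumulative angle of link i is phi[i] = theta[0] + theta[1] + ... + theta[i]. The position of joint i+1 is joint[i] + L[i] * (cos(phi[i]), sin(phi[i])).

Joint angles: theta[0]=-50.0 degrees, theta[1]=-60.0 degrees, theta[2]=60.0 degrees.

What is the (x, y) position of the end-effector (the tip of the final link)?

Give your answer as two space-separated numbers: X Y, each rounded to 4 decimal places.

joint[0] = (0.0000, 0.0000)  (base)
link 0: phi[0] = -50 = -50 deg
  cos(-50 deg) = 0.6428, sin(-50 deg) = -0.7660
  joint[1] = (0.0000, 0.0000) + 3.7 * (0.6428, -0.7660) = (0.0000 + 2.3783, 0.0000 + -2.8344) = (2.3783, -2.8344)
link 1: phi[1] = -50 + -60 = -110 deg
  cos(-110 deg) = -0.3420, sin(-110 deg) = -0.9397
  joint[2] = (2.3783, -2.8344) + 1.2 * (-0.3420, -0.9397) = (2.3783 + -0.4104, -2.8344 + -1.1276) = (1.9679, -3.9620)
link 2: phi[2] = -50 + -60 + 60 = -50 deg
  cos(-50 deg) = 0.6428, sin(-50 deg) = -0.7660
  joint[3] = (1.9679, -3.9620) + 9.1 * (0.6428, -0.7660) = (1.9679 + 5.8494, -3.9620 + -6.9710) = (7.8173, -10.9330)
End effector: (7.8173, -10.9330)

Answer: 7.8173 -10.9330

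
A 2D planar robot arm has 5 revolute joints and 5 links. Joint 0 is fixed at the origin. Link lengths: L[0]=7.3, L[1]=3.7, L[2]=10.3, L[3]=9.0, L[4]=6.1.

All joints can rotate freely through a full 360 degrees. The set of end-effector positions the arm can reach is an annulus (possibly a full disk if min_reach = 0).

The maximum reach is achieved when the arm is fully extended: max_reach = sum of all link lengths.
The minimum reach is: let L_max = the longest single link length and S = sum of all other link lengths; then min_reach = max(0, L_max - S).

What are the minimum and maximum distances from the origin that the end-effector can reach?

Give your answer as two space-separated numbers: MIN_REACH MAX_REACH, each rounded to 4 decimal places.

Answer: 0.0000 36.4000

Derivation:
Link lengths: [7.3, 3.7, 10.3, 9.0, 6.1]
max_reach = 7.3 + 3.7 + 10.3 + 9 + 6.1 = 36.4
L_max = max([7.3, 3.7, 10.3, 9.0, 6.1]) = 10.3
S (sum of others) = 36.4 - 10.3 = 26.1
min_reach = max(0, 10.3 - 26.1) = max(0, -15.8) = 0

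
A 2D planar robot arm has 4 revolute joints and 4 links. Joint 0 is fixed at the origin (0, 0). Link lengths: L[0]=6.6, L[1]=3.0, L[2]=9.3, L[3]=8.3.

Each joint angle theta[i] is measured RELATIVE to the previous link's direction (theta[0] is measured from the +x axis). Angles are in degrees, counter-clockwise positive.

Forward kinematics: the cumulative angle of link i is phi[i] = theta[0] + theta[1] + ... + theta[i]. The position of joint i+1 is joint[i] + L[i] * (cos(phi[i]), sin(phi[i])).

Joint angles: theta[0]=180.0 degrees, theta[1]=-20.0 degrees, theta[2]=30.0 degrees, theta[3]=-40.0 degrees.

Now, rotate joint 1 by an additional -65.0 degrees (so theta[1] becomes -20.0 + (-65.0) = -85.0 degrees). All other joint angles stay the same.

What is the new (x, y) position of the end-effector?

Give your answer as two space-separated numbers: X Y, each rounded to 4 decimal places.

joint[0] = (0.0000, 0.0000)  (base)
link 0: phi[0] = 180 = 180 deg
  cos(180 deg) = -1.0000, sin(180 deg) = 0.0000
  joint[1] = (0.0000, 0.0000) + 6.6 * (-1.0000, 0.0000) = (0.0000 + -6.6000, 0.0000 + 0.0000) = (-6.6000, 0.0000)
link 1: phi[1] = 180 + -85 = 95 deg
  cos(95 deg) = -0.0872, sin(95 deg) = 0.9962
  joint[2] = (-6.6000, 0.0000) + 3 * (-0.0872, 0.9962) = (-6.6000 + -0.2615, 0.0000 + 2.9886) = (-6.8615, 2.9886)
link 2: phi[2] = 180 + -85 + 30 = 125 deg
  cos(125 deg) = -0.5736, sin(125 deg) = 0.8192
  joint[3] = (-6.8615, 2.9886) + 9.3 * (-0.5736, 0.8192) = (-6.8615 + -5.3343, 2.9886 + 7.6181) = (-12.1957, 10.6067)
link 3: phi[3] = 180 + -85 + 30 + -40 = 85 deg
  cos(85 deg) = 0.0872, sin(85 deg) = 0.9962
  joint[4] = (-12.1957, 10.6067) + 8.3 * (0.0872, 0.9962) = (-12.1957 + 0.7234, 10.6067 + 8.2684) = (-11.4723, 18.8751)
End effector: (-11.4723, 18.8751)

Answer: -11.4723 18.8751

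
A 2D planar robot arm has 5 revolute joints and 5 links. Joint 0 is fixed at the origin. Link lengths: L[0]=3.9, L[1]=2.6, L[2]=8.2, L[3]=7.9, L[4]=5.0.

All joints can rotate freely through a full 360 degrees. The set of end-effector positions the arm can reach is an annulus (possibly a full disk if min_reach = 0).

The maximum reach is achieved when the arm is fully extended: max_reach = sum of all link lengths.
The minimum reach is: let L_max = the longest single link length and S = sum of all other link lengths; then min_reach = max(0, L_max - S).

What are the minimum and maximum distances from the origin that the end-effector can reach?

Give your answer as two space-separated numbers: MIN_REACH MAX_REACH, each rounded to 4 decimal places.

Answer: 0.0000 27.6000

Derivation:
Link lengths: [3.9, 2.6, 8.2, 7.9, 5.0]
max_reach = 3.9 + 2.6 + 8.2 + 7.9 + 5 = 27.6
L_max = max([3.9, 2.6, 8.2, 7.9, 5.0]) = 8.2
S (sum of others) = 27.6 - 8.2 = 19.4
min_reach = max(0, 8.2 - 19.4) = max(0, -11.2) = 0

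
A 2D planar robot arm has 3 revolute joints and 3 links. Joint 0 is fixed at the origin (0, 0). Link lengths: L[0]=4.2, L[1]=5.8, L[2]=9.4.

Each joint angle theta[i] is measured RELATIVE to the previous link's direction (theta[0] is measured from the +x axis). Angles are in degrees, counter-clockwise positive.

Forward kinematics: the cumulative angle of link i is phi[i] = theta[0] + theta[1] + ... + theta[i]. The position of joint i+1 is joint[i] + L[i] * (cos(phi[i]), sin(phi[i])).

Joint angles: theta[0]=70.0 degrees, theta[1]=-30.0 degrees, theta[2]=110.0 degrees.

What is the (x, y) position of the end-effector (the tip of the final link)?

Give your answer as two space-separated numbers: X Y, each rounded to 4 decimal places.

joint[0] = (0.0000, 0.0000)  (base)
link 0: phi[0] = 70 = 70 deg
  cos(70 deg) = 0.3420, sin(70 deg) = 0.9397
  joint[1] = (0.0000, 0.0000) + 4.2 * (0.3420, 0.9397) = (0.0000 + 1.4365, 0.0000 + 3.9467) = (1.4365, 3.9467)
link 1: phi[1] = 70 + -30 = 40 deg
  cos(40 deg) = 0.7660, sin(40 deg) = 0.6428
  joint[2] = (1.4365, 3.9467) + 5.8 * (0.7660, 0.6428) = (1.4365 + 4.4431, 3.9467 + 3.7282) = (5.8795, 7.6749)
link 2: phi[2] = 70 + -30 + 110 = 150 deg
  cos(150 deg) = -0.8660, sin(150 deg) = 0.5000
  joint[3] = (5.8795, 7.6749) + 9.4 * (-0.8660, 0.5000) = (5.8795 + -8.1406, 7.6749 + 4.7000) = (-2.2611, 12.3749)
End effector: (-2.2611, 12.3749)

Answer: -2.2611 12.3749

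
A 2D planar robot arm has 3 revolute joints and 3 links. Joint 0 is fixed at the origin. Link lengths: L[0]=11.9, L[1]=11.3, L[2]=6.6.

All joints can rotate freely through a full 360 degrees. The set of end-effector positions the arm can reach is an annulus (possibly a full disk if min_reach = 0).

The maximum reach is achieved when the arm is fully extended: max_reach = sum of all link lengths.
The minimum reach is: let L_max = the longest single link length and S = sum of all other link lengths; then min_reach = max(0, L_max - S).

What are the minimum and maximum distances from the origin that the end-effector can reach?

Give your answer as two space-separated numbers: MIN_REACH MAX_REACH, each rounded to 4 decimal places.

Answer: 0.0000 29.8000

Derivation:
Link lengths: [11.9, 11.3, 6.6]
max_reach = 11.9 + 11.3 + 6.6 = 29.8
L_max = max([11.9, 11.3, 6.6]) = 11.9
S (sum of others) = 29.8 - 11.9 = 17.9
min_reach = max(0, 11.9 - 17.9) = max(0, -6) = 0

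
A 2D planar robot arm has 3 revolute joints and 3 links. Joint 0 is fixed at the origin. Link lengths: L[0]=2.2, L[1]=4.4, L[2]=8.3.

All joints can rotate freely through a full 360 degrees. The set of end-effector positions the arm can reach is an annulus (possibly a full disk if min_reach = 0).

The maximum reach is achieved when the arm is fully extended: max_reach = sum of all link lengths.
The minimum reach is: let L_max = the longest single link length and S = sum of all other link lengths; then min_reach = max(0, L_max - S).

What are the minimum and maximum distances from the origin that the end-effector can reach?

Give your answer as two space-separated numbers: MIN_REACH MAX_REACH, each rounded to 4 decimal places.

Answer: 1.7000 14.9000

Derivation:
Link lengths: [2.2, 4.4, 8.3]
max_reach = 2.2 + 4.4 + 8.3 = 14.9
L_max = max([2.2, 4.4, 8.3]) = 8.3
S (sum of others) = 14.9 - 8.3 = 6.6
min_reach = max(0, 8.3 - 6.6) = max(0, 1.7) = 1.7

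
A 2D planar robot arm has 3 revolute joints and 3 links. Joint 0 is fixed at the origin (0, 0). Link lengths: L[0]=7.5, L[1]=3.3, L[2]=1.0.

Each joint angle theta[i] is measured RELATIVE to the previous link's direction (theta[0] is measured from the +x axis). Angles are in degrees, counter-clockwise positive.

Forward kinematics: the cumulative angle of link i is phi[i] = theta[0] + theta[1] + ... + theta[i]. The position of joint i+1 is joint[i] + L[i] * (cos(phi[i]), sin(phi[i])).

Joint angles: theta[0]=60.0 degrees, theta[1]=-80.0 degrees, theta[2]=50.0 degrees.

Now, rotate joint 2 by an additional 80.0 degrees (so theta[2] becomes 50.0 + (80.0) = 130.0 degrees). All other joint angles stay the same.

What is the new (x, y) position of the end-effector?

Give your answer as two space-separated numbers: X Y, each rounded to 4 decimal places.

joint[0] = (0.0000, 0.0000)  (base)
link 0: phi[0] = 60 = 60 deg
  cos(60 deg) = 0.5000, sin(60 deg) = 0.8660
  joint[1] = (0.0000, 0.0000) + 7.5 * (0.5000, 0.8660) = (0.0000 + 3.7500, 0.0000 + 6.4952) = (3.7500, 6.4952)
link 1: phi[1] = 60 + -80 = -20 deg
  cos(-20 deg) = 0.9397, sin(-20 deg) = -0.3420
  joint[2] = (3.7500, 6.4952) + 3.3 * (0.9397, -0.3420) = (3.7500 + 3.1010, 6.4952 + -1.1287) = (6.8510, 5.3665)
link 2: phi[2] = 60 + -80 + 130 = 110 deg
  cos(110 deg) = -0.3420, sin(110 deg) = 0.9397
  joint[3] = (6.8510, 5.3665) + 1 * (-0.3420, 0.9397) = (6.8510 + -0.3420, 5.3665 + 0.9397) = (6.5090, 6.3062)
End effector: (6.5090, 6.3062)

Answer: 6.5090 6.3062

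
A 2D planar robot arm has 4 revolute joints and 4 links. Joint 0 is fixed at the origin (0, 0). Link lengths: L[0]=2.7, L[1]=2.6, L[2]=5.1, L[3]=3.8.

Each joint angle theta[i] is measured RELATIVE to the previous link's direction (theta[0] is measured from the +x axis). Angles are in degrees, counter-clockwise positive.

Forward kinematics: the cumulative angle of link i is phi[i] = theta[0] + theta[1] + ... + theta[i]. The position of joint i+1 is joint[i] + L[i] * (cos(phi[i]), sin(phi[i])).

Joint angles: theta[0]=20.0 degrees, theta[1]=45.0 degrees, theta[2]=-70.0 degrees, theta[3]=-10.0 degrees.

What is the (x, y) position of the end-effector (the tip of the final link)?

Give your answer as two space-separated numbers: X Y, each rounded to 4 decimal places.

Answer: 12.3871 1.8518

Derivation:
joint[0] = (0.0000, 0.0000)  (base)
link 0: phi[0] = 20 = 20 deg
  cos(20 deg) = 0.9397, sin(20 deg) = 0.3420
  joint[1] = (0.0000, 0.0000) + 2.7 * (0.9397, 0.3420) = (0.0000 + 2.5372, 0.0000 + 0.9235) = (2.5372, 0.9235)
link 1: phi[1] = 20 + 45 = 65 deg
  cos(65 deg) = 0.4226, sin(65 deg) = 0.9063
  joint[2] = (2.5372, 0.9235) + 2.6 * (0.4226, 0.9063) = (2.5372 + 1.0988, 0.9235 + 2.3564) = (3.6360, 3.2799)
link 2: phi[2] = 20 + 45 + -70 = -5 deg
  cos(-5 deg) = 0.9962, sin(-5 deg) = -0.0872
  joint[3] = (3.6360, 3.2799) + 5.1 * (0.9962, -0.0872) = (3.6360 + 5.0806, 3.2799 + -0.4445) = (8.7166, 2.8354)
link 3: phi[3] = 20 + 45 + -70 + -10 = -15 deg
  cos(-15 deg) = 0.9659, sin(-15 deg) = -0.2588
  joint[4] = (8.7166, 2.8354) + 3.8 * (0.9659, -0.2588) = (8.7166 + 3.6705, 2.8354 + -0.9835) = (12.3871, 1.8518)
End effector: (12.3871, 1.8518)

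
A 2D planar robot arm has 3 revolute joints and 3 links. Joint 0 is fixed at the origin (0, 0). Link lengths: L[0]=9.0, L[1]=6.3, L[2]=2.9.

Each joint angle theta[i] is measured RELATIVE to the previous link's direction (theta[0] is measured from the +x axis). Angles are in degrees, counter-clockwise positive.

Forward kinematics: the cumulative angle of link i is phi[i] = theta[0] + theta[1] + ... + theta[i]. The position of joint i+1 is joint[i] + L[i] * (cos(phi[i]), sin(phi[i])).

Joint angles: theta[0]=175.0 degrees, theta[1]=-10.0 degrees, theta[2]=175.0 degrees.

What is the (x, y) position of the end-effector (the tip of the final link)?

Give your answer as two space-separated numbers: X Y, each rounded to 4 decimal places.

Answer: -12.3260 1.4231

Derivation:
joint[0] = (0.0000, 0.0000)  (base)
link 0: phi[0] = 175 = 175 deg
  cos(175 deg) = -0.9962, sin(175 deg) = 0.0872
  joint[1] = (0.0000, 0.0000) + 9 * (-0.9962, 0.0872) = (0.0000 + -8.9658, 0.0000 + 0.7844) = (-8.9658, 0.7844)
link 1: phi[1] = 175 + -10 = 165 deg
  cos(165 deg) = -0.9659, sin(165 deg) = 0.2588
  joint[2] = (-8.9658, 0.7844) + 6.3 * (-0.9659, 0.2588) = (-8.9658 + -6.0853, 0.7844 + 1.6306) = (-15.0511, 2.4150)
link 2: phi[2] = 175 + -10 + 175 = 340 deg
  cos(340 deg) = 0.9397, sin(340 deg) = -0.3420
  joint[3] = (-15.0511, 2.4150) + 2.9 * (0.9397, -0.3420) = (-15.0511 + 2.7251, 2.4150 + -0.9919) = (-12.3260, 1.4231)
End effector: (-12.3260, 1.4231)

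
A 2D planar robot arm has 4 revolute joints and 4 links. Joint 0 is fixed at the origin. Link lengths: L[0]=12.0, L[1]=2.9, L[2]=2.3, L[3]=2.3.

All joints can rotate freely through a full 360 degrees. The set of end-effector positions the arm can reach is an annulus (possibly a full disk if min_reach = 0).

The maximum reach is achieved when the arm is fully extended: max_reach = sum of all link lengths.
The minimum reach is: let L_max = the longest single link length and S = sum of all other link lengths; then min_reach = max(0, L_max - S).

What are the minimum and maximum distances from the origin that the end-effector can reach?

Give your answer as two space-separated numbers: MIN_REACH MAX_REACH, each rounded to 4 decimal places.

Answer: 4.5000 19.5000

Derivation:
Link lengths: [12.0, 2.9, 2.3, 2.3]
max_reach = 12 + 2.9 + 2.3 + 2.3 = 19.5
L_max = max([12.0, 2.9, 2.3, 2.3]) = 12
S (sum of others) = 19.5 - 12 = 7.5
min_reach = max(0, 12 - 7.5) = max(0, 4.5) = 4.5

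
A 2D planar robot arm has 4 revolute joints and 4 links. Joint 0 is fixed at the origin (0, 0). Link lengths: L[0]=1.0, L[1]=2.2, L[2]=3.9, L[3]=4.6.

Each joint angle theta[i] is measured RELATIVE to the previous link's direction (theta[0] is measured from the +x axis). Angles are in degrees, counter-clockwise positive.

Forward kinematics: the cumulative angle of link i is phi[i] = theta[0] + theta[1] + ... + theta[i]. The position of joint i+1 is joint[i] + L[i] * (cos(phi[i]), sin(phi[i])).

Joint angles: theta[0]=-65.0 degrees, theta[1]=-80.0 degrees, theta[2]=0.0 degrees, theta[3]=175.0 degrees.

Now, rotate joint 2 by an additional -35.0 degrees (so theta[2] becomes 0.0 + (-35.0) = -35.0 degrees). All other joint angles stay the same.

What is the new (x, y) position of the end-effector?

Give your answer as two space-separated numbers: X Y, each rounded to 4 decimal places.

Answer: -0.6970 -2.5691

Derivation:
joint[0] = (0.0000, 0.0000)  (base)
link 0: phi[0] = -65 = -65 deg
  cos(-65 deg) = 0.4226, sin(-65 deg) = -0.9063
  joint[1] = (0.0000, 0.0000) + 1 * (0.4226, -0.9063) = (0.0000 + 0.4226, 0.0000 + -0.9063) = (0.4226, -0.9063)
link 1: phi[1] = -65 + -80 = -145 deg
  cos(-145 deg) = -0.8192, sin(-145 deg) = -0.5736
  joint[2] = (0.4226, -0.9063) + 2.2 * (-0.8192, -0.5736) = (0.4226 + -1.8021, -0.9063 + -1.2619) = (-1.3795, -2.1682)
link 2: phi[2] = -65 + -80 + -35 = -180 deg
  cos(-180 deg) = -1.0000, sin(-180 deg) = -0.0000
  joint[3] = (-1.3795, -2.1682) + 3.9 * (-1.0000, -0.0000) = (-1.3795 + -3.9000, -2.1682 + -0.0000) = (-5.2795, -2.1682)
link 3: phi[3] = -65 + -80 + -35 + 175 = -5 deg
  cos(-5 deg) = 0.9962, sin(-5 deg) = -0.0872
  joint[4] = (-5.2795, -2.1682) + 4.6 * (0.9962, -0.0872) = (-5.2795 + 4.5825, -2.1682 + -0.4009) = (-0.6970, -2.5691)
End effector: (-0.6970, -2.5691)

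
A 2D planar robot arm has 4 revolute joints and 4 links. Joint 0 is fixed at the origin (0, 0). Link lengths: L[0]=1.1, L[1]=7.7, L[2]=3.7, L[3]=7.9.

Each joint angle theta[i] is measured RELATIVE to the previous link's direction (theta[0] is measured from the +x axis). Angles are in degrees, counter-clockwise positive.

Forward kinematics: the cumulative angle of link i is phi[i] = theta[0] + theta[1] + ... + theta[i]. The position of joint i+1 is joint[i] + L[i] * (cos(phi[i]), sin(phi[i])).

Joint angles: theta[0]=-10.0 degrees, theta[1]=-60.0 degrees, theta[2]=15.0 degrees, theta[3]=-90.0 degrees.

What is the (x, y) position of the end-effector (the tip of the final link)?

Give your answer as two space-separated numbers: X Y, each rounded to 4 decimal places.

Answer: -0.6322 -14.9888

Derivation:
joint[0] = (0.0000, 0.0000)  (base)
link 0: phi[0] = -10 = -10 deg
  cos(-10 deg) = 0.9848, sin(-10 deg) = -0.1736
  joint[1] = (0.0000, 0.0000) + 1.1 * (0.9848, -0.1736) = (0.0000 + 1.0833, 0.0000 + -0.1910) = (1.0833, -0.1910)
link 1: phi[1] = -10 + -60 = -70 deg
  cos(-70 deg) = 0.3420, sin(-70 deg) = -0.9397
  joint[2] = (1.0833, -0.1910) + 7.7 * (0.3420, -0.9397) = (1.0833 + 2.6336, -0.1910 + -7.2356) = (3.7168, -7.4266)
link 2: phi[2] = -10 + -60 + 15 = -55 deg
  cos(-55 deg) = 0.5736, sin(-55 deg) = -0.8192
  joint[3] = (3.7168, -7.4266) + 3.7 * (0.5736, -0.8192) = (3.7168 + 2.1222, -7.4266 + -3.0309) = (5.8391, -10.4575)
link 3: phi[3] = -10 + -60 + 15 + -90 = -145 deg
  cos(-145 deg) = -0.8192, sin(-145 deg) = -0.5736
  joint[4] = (5.8391, -10.4575) + 7.9 * (-0.8192, -0.5736) = (5.8391 + -6.4713, -10.4575 + -4.5313) = (-0.6322, -14.9888)
End effector: (-0.6322, -14.9888)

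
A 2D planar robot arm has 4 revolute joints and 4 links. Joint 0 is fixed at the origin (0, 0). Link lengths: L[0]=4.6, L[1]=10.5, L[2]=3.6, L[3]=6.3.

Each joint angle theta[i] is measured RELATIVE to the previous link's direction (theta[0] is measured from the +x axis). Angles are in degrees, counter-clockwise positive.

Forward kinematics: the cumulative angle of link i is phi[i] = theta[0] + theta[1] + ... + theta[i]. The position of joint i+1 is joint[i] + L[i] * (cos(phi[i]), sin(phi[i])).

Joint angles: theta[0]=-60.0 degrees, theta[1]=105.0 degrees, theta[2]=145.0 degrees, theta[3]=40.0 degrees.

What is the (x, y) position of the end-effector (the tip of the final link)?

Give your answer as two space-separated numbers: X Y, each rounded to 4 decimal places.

joint[0] = (0.0000, 0.0000)  (base)
link 0: phi[0] = -60 = -60 deg
  cos(-60 deg) = 0.5000, sin(-60 deg) = -0.8660
  joint[1] = (0.0000, 0.0000) + 4.6 * (0.5000, -0.8660) = (0.0000 + 2.3000, 0.0000 + -3.9837) = (2.3000, -3.9837)
link 1: phi[1] = -60 + 105 = 45 deg
  cos(45 deg) = 0.7071, sin(45 deg) = 0.7071
  joint[2] = (2.3000, -3.9837) + 10.5 * (0.7071, 0.7071) = (2.3000 + 7.4246, -3.9837 + 7.4246) = (9.7246, 3.4409)
link 2: phi[2] = -60 + 105 + 145 = 190 deg
  cos(190 deg) = -0.9848, sin(190 deg) = -0.1736
  joint[3] = (9.7246, 3.4409) + 3.6 * (-0.9848, -0.1736) = (9.7246 + -3.5453, 3.4409 + -0.6251) = (6.1793, 2.8158)
link 3: phi[3] = -60 + 105 + 145 + 40 = 230 deg
  cos(230 deg) = -0.6428, sin(230 deg) = -0.7660
  joint[4] = (6.1793, 2.8158) + 6.3 * (-0.6428, -0.7660) = (6.1793 + -4.0496, 2.8158 + -4.8261) = (2.1298, -2.0103)
End effector: (2.1298, -2.0103)

Answer: 2.1298 -2.0103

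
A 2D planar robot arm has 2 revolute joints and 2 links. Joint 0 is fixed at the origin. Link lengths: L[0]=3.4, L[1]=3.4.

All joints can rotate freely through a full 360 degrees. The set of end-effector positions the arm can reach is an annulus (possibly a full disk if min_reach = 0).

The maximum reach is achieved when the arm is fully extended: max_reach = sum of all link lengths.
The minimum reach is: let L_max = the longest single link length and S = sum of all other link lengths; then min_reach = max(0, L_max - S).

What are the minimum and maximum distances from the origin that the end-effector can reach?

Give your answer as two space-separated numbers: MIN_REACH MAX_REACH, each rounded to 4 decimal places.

Answer: 0.0000 6.8000

Derivation:
Link lengths: [3.4, 3.4]
max_reach = 3.4 + 3.4 = 6.8
L_max = max([3.4, 3.4]) = 3.4
S (sum of others) = 6.8 - 3.4 = 3.4
min_reach = max(0, 3.4 - 3.4) = max(0, 0) = 0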